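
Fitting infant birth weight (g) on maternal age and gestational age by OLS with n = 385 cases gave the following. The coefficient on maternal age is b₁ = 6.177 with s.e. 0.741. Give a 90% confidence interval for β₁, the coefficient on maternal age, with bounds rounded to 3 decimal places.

df = n − k − 1 = 385 − 2 − 1 = 382.
t* = t_{0.05, 382} = 1.648852.
Margin = t* × SE = 1.648852 × 0.741 = 1.22180.
CI: 6.177 ± 1.22180 → (4.955, 7.399).
With 90% confidence, each one-unit increase in maternal age is associated with a change of between 4.955 and 7.399 g in infant birth weight, holding the other predictors fixed.

(4.955, 7.399)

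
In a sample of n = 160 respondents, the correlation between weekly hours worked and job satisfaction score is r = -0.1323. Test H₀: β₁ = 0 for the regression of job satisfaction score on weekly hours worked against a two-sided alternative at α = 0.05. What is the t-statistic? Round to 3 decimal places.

t = -1.678

t = r·√(n − 2)/√(1 − r²) = -0.1323·√158/√0.982497 = -1.678.
df = n − 2 = 158.
Two-sided p ≈ 0.0954, which is ≥ 0.05, so fail to reject H₀.
The data do not give significant evidence of a linear association between weekly hours worked and job satisfaction score.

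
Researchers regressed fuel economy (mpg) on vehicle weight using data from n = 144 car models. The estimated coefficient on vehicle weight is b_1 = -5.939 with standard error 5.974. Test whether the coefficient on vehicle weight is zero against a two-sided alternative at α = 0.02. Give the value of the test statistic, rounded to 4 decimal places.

t = -0.9941

H₀: β₁ = 0 vs H₁: β₁ ≠ 0.
t = (b_1 − β₁⁰)/SE = -5.939 / 5.974 = -0.9941.
df = n − 2 = 144 − 2 = 142.
Two-sided p ≈ 0.3218, which is ≥ 0.02, so fail to reject H₀.
The data do not give significant evidence of an association between vehicle weight and fuel economy.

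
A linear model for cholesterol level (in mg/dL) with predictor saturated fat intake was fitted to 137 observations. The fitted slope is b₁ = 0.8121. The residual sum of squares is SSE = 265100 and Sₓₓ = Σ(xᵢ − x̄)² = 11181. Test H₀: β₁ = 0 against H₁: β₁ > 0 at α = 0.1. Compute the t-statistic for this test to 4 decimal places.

MSE = SSE/(n − 2) = 265100/135 = 1963.7.
SE(b₁) = √(MSE/Sₓₓ) = √(1963.7/11181) = 0.419081.
t = 0.8121 / 0.419081 = 1.9378.
df = n − 2 = 135.
One-sided p ≈ 0.0274, which is < 0.1, so reject H₀.
There is evidence that the true slope on saturated fat intake is positive.

t = 1.9378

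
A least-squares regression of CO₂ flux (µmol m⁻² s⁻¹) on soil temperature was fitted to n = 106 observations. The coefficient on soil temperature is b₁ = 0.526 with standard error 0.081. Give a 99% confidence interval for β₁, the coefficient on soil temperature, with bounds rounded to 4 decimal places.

(0.3135, 0.7385)

df = n − 2 = 106 − 2 = 104.
t* = t_{0.005, 104} = 2.623932.
Margin = t* × SE = 2.623932 × 0.081 = 0.212538.
CI: 0.526 ± 0.212538 → (0.3135, 0.7385).
With 99% confidence, each one-unit increase in soil temperature is associated with a change of between 0.3135 and 0.7385 µmol m⁻² s⁻¹ in CO₂ flux.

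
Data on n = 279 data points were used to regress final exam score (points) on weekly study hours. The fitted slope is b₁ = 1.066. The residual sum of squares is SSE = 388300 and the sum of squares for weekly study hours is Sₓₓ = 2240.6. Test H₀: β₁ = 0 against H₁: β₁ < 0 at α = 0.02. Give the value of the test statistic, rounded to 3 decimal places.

t = 1.348

MSE = SSE/(n − 2) = 388300/277 = 1401.81.
SE(b₁) = √(MSE/Sₓₓ) = √(1401.81/2240.6) = 0.790973.
t = 1.066 / 0.790973 = 1.348.
df = n − 2 = 277.
One-sided p ≈ 0.9106, which is ≥ 0.02, so fail to reject H₀.
The data do not give significant evidence that the true slope on weekly study hours is negative.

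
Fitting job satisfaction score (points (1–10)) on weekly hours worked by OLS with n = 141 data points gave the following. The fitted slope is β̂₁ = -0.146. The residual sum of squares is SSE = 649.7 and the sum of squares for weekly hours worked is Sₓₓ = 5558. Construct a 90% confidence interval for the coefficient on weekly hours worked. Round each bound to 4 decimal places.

MSE = SSE/(n − 2) = 649.7/139 = 4.6741.
SE(β̂₁) = √(MSE/Sₓₓ) = √(4.6741/5558) = 0.0289995.
df = n − 2 = 139.
t* = t_{0.05, 139} = 1.65589.
Margin = t* × SE = 1.65589 × 0.0289995 = 0.048020.
CI: -0.146 ± 0.048020 → (-0.1940, -0.0980).
With 90% confidence, each one-unit increase in weekly hours worked is associated with a change of between -0.1940 and -0.0980 points (1–10) in job satisfaction score.

(-0.1940, -0.0980)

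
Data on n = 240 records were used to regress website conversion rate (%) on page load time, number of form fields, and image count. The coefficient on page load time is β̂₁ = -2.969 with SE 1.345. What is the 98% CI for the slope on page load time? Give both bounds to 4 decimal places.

(-6.1193, 0.1813)

df = n − k − 1 = 240 − 3 − 1 = 236.
t* = t_{0.01, 236} = 2.342252.
Margin = t* × SE = 2.342252 × 1.345 = 3.150329.
CI: -2.969 ± 3.150329 → (-6.1193, 0.1813).
With 98% confidence, each one-unit increase in page load time is associated with a change of between -6.1193 and 0.1813 % in website conversion rate, holding the other predictors fixed.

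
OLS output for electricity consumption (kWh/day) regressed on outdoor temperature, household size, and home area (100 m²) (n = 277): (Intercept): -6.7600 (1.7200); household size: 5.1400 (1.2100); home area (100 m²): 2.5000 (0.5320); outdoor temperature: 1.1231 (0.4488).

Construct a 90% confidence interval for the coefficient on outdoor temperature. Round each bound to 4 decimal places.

Read off: b = 1.1231, SE = 0.4488 for outdoor temperature.
df = n − k − 1 = 277 − 3 − 1 = 273.
t* = t_{0.05, 273} = 1.650454.
Margin = t* × SE = 1.650454 × 0.4488 = 0.740724.
CI: 1.1231 ± 0.740724 → (0.3824, 1.8638).

(0.3824, 1.8638)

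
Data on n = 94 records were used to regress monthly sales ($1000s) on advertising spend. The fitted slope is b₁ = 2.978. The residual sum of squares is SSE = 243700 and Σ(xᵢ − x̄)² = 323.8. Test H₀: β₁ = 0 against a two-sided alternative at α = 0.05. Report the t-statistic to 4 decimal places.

t = 1.0412

MSE = SSE/(n − 2) = 243700/92 = 2648.91.
SE(b₁) = √(MSE/Sₓₓ) = √(2648.91/323.8) = 2.86019.
t = 2.978 / 2.86019 = 1.0412.
df = n − 2 = 92.
Two-sided p ≈ 0.3005, which is ≥ 0.05, so fail to reject H₀.
The data do not give significant evidence of an association between advertising spend and monthly sales.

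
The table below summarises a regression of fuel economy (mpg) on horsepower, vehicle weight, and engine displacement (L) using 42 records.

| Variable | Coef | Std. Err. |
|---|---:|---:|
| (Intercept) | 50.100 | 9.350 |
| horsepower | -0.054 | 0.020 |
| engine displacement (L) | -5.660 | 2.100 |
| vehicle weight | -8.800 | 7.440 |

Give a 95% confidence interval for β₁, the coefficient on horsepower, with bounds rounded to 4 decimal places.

Read off: b = -0.054, SE = 0.020 for horsepower.
df = n − k − 1 = 42 − 3 − 1 = 38.
t* = t_{0.025, 38} = 2.024394.
Margin = t* × SE = 2.024394 × 0.020 = 0.040488.
CI: -0.054 ± 0.040488 → (-0.0945, -0.0135).

(-0.0945, -0.0135)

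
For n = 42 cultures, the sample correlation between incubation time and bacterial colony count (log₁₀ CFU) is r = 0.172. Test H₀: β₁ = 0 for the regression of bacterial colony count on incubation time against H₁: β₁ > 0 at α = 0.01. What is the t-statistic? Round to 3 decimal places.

t = r·√(n − 2)/√(1 − r²) = 0.172·√40/√0.970416 = 1.104.
df = n − 2 = 40.
One-sided p ≈ 0.1380, which is ≥ 0.01, so fail to reject H₀.
The data do not give significant evidence of a linear association between incubation time and bacterial colony count.

t = 1.104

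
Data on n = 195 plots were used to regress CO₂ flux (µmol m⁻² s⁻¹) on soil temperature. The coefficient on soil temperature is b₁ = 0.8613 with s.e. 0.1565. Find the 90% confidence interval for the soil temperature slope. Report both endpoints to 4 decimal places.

(0.6026, 1.1200)

df = n − 2 = 195 − 2 = 193.
t* = t_{0.05, 193} = 1.652787.
Margin = t* × SE = 1.652787 × 0.1565 = 0.258661.
CI: 0.8613 ± 0.258661 → (0.6026, 1.1200).
With 90% confidence, each one-unit increase in soil temperature is associated with a change of between 0.6026 and 1.1200 µmol m⁻² s⁻¹ in CO₂ flux.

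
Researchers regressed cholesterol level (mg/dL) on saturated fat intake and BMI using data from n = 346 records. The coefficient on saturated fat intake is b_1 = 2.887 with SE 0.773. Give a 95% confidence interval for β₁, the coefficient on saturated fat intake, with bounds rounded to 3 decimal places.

df = n − k − 1 = 346 − 2 − 1 = 343.
t* = t_{0.025, 343} = 1.966904.
Margin = t* × SE = 1.966904 × 0.773 = 1.52042.
CI: 2.887 ± 1.52042 → (1.367, 4.407).
With 95% confidence, each one-unit increase in saturated fat intake is associated with a change of between 1.367 and 4.407 mg/dL in cholesterol level, holding the other predictors fixed.

(1.367, 4.407)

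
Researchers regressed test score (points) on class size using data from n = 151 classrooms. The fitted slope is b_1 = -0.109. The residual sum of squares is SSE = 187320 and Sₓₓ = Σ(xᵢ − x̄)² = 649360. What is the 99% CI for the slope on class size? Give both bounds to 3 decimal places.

MSE = SSE/(n − 2) = 187320/149 = 1257.18.
SE(b_1) = √(MSE/Sₓₓ) = √(1257.18/649360) = 0.0440004.
df = n − 2 = 149.
t* = t_{0.005, 149} = 2.609228.
Margin = t* × SE = 2.609228 × 0.0440004 = 0.11481.
CI: -0.109 ± 0.11481 → (-0.224, 0.006).
With 99% confidence, each one-unit increase in class size is associated with a change of between -0.224 and 0.006 points in test score.

(-0.224, 0.006)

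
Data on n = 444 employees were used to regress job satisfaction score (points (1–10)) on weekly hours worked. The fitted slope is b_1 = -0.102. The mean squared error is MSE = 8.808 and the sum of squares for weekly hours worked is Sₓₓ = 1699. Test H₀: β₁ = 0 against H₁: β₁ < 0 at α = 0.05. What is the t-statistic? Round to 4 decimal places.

t = -1.4166

SE(b_1) = √(MSE/Sₓₓ) = √(8.808/1699) = 0.0720016.
t = -0.102 / 0.0720016 = -1.4166.
df = n − 2 = 442.
One-sided p ≈ 0.0786, which is ≥ 0.05, so fail to reject H₀.
The data do not give significant evidence that the true slope on weekly hours worked is negative.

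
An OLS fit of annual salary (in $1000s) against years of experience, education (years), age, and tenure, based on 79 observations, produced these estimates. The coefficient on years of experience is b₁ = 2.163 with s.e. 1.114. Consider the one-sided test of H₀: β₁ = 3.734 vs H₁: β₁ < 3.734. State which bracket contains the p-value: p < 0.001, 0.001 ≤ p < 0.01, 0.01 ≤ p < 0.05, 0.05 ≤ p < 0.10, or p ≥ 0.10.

t = (2.163 − 3.734) / 1.114 = -1.410.
df = n − k − 1 = 79 − 4 − 1 = 74.
One-sided p = P(T_{74} < t) ≈ 0.0813.
So 0.05 ≤ p < 0.10.

0.05 ≤ p < 0.10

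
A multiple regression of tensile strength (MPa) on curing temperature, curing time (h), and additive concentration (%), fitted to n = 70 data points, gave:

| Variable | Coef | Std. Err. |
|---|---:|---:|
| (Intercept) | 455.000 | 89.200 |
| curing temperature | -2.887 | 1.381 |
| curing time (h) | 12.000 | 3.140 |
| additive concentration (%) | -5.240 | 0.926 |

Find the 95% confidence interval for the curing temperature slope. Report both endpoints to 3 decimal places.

Read off: b = -2.887, SE = 1.381 for curing temperature.
df = n − k − 1 = 70 − 3 − 1 = 66.
t* = t_{0.025, 66} = 1.996564.
Margin = t* × SE = 1.996564 × 1.381 = 2.75726.
CI: -2.887 ± 2.75726 → (-5.644, -0.130).

(-5.644, -0.130)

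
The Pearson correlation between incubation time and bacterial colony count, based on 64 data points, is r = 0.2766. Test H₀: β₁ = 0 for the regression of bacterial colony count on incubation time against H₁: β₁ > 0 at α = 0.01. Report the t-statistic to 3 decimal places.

t = r·√(n − 2)/√(1 − r²) = 0.2766·√62/√0.923492 = 2.266.
df = n − 2 = 62.
One-sided p ≈ 0.0135, which is ≥ 0.01, so fail to reject H₀.
The data do not give significant evidence of a linear association between incubation time and bacterial colony count.

t = 2.266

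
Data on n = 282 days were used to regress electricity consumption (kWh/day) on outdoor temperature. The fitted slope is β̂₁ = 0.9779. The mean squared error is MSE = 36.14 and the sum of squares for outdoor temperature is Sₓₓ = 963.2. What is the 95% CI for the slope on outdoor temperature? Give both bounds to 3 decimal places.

SE(β̂₁) = √(MSE/Sₓₓ) = √(36.14/963.2) = 0.193703.
df = n − 2 = 280.
t* = t_{0.025, 280} = 1.968472.
Margin = t* × SE = 1.968472 × 0.193703 = 0.38130.
CI: 0.9779 ± 0.38130 → (0.597, 1.359).
With 95% confidence, each one-unit increase in outdoor temperature is associated with a change of between 0.597 and 1.359 kWh/day in electricity consumption.

(0.597, 1.359)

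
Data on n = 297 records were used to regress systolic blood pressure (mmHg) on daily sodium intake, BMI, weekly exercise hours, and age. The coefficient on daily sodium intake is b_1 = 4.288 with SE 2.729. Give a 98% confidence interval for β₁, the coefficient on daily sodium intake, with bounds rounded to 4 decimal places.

(-2.0956, 10.6716)

df = n − k − 1 = 297 − 4 − 1 = 292.
t* = t_{0.01, 292} = 2.339186.
Margin = t* × SE = 2.339186 × 2.729 = 6.383639.
CI: 4.288 ± 6.383639 → (-2.0956, 10.6716).
With 98% confidence, each one-unit increase in daily sodium intake is associated with a change of between -2.0956 and 10.6716 mmHg in systolic blood pressure, holding the other predictors fixed.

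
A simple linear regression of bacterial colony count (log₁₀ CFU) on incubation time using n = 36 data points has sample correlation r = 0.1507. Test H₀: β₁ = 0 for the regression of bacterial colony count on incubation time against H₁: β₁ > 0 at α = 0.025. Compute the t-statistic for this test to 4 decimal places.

t = r·√(n − 2)/√(1 − r²) = 0.1507·√34/√0.97729 = 0.8889.
df = n − 2 = 34.
One-sided p ≈ 0.1902, which is ≥ 0.025, so fail to reject H₀.
The data do not give significant evidence of a linear association between incubation time and bacterial colony count.

t = 0.8889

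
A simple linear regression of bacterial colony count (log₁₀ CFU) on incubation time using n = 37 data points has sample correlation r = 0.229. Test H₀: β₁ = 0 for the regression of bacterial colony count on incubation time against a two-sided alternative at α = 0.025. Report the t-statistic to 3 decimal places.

t = 1.392

t = r·√(n − 2)/√(1 − r²) = 0.229·√35/√0.947559 = 1.392.
df = n − 2 = 35.
Two-sided p ≈ 0.1728, which is ≥ 0.025, so fail to reject H₀.
The data do not give significant evidence of a linear association between incubation time and bacterial colony count.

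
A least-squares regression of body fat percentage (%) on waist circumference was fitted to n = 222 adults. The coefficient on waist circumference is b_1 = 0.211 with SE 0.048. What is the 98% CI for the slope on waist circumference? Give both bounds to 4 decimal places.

(0.0985, 0.3235)

df = n − 2 = 222 − 2 = 220.
t* = t_{0.01, 220} = 2.343417.
Margin = t* × SE = 2.343417 × 0.048 = 0.112484.
CI: 0.211 ± 0.112484 → (0.0985, 0.3235).
With 98% confidence, each one-unit increase in waist circumference is associated with a change of between 0.0985 and 0.3235 % in body fat percentage.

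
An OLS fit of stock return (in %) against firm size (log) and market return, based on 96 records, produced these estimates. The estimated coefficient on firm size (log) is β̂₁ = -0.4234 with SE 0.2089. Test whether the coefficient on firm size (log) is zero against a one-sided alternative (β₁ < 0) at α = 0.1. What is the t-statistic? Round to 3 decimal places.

H₀: β₁ = 0 vs H₁: β₁ < 0.
t = (β̂₁ − β₁⁰)/SE = -0.4234 / 0.2089 = -2.027.
df = n − k − 1 = 96 − 2 − 1 = 93.
One-sided p ≈ 0.0228, which is < 0.1, so reject H₀.
There is evidence that the true slope on firm size (log) is negative, holding the other predictors fixed.

t = -2.027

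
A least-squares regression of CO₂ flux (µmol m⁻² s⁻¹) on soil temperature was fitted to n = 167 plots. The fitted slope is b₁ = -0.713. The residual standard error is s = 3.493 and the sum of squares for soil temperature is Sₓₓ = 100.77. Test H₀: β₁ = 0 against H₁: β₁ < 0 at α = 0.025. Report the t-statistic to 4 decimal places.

t = -2.0491

SE(b₁) = s/√Sₓₓ = 3.493/√100.77 = 0.347963.
t = -0.713 / 0.347963 = -2.0491.
df = n − 2 = 165.
One-sided p ≈ 0.0210, which is < 0.025, so reject H₀.
There is evidence that the true slope on soil temperature is negative.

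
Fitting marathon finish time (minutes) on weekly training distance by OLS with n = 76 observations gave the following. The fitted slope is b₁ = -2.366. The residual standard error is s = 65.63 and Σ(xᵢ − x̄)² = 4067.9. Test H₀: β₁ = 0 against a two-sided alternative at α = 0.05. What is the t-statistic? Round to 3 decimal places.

SE(b₁) = s/√Sₓₓ = 65.63/√4067.9 = 1.029.
t = -2.366 / 1.029 = -2.299.
df = n − 2 = 74.
Two-sided p ≈ 0.0243, which is < 0.05, so reject H₀.
There is evidence that weekly training distance is associated with marathon finish time.

t = -2.299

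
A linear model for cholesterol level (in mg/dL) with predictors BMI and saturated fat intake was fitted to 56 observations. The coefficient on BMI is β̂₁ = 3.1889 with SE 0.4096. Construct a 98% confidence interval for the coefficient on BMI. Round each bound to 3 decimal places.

(2.206, 4.171)

df = n − k − 1 = 56 − 2 − 1 = 53.
t* = t_{0.01, 53} = 2.39879.
Margin = t* × SE = 2.39879 × 0.4096 = 0.98254.
CI: 3.1889 ± 0.98254 → (2.206, 4.171).
With 98% confidence, each one-unit increase in BMI is associated with a change of between 2.206 and 4.171 mg/dL in cholesterol level, holding the other predictors fixed.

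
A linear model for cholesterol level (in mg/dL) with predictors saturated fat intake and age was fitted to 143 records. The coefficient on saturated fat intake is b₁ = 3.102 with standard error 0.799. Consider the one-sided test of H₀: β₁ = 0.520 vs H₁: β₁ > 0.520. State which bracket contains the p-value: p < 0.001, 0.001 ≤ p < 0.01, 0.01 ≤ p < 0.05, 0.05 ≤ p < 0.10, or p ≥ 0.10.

t = (3.102 − 0.520) / 0.799 = 3.232.
df = n − k − 1 = 143 − 2 − 1 = 140.
One-sided p = P(T_{140} > t) ≈ 0.0008.
So p < 0.001.

p < 0.001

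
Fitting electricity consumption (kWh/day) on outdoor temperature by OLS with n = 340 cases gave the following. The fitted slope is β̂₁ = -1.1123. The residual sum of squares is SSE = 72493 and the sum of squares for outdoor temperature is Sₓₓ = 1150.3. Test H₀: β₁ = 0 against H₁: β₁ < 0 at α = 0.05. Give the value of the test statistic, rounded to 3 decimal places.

t = -2.576

MSE = SSE/(n − 2) = 72493/338 = 214.476.
SE(β̂₁) = √(MSE/Sₓₓ) = √(214.476/1150.3) = 0.431801.
t = -1.1123 / 0.431801 = -2.576.
df = n − 2 = 338.
One-sided p ≈ 0.0052, which is < 0.05, so reject H₀.
There is evidence that the true slope on outdoor temperature is negative.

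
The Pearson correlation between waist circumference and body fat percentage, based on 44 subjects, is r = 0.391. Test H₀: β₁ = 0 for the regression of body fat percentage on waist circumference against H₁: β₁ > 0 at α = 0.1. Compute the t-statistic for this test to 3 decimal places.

t = 2.753

t = r·√(n − 2)/√(1 − r²) = 0.391·√42/√0.847119 = 2.753.
df = n − 2 = 42.
One-sided p ≈ 0.0043, which is < 0.1, so reject H₀.
There is evidence of a linear association between waist circumference and body fat percentage.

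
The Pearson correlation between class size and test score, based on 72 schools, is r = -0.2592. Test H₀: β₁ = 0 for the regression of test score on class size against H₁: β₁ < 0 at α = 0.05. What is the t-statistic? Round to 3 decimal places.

t = r·√(n − 2)/√(1 − r²) = -0.2592·√70/√0.932815 = -2.245.
df = n − 2 = 70.
One-sided p ≈ 0.0140, which is < 0.05, so reject H₀.
There is evidence of a linear association between class size and test score.

t = -2.245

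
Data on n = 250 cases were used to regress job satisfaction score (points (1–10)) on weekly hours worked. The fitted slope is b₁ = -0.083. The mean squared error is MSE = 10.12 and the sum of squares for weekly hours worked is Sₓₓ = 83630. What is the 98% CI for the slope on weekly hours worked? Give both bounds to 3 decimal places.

SE(b₁) = √(MSE/Sₓₓ) = √(10.12/83630) = 0.0110004.
df = n − 2 = 248.
t* = t_{0.01, 248} = 2.341478.
Margin = t* × SE = 2.341478 × 0.0110004 = 0.02576.
CI: -0.083 ± 0.02576 → (-0.109, -0.057).
With 98% confidence, each one-unit increase in weekly hours worked is associated with a change of between -0.109 and -0.057 points (1–10) in job satisfaction score.

(-0.109, -0.057)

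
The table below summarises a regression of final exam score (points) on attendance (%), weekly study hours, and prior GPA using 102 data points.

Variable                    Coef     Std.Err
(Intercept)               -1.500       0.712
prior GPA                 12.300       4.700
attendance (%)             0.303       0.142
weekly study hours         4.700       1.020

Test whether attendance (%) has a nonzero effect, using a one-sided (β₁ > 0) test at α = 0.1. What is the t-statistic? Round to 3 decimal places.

t = 2.134

Read off: b = 0.303, SE = 0.142 for attendance (%).
H₀: β₁ = 0 vs H₁: β₁ > 0.
t = 0.303 / 0.142 = 2.134.
df = n − k − 1 = 102 − 3 − 1 = 98.
One-sided p ≈ 0.0177, which is < 0.1, so reject H₀.
There is evidence that the true slope on attendance (%) is positive, holding the other predictors fixed.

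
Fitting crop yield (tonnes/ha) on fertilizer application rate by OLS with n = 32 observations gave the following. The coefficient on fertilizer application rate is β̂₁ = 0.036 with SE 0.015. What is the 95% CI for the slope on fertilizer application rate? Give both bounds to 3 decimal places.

df = n − 2 = 32 − 2 = 30.
t* = t_{0.025, 30} = 2.042272.
Margin = t* × SE = 2.042272 × 0.015 = 0.03063.
CI: 0.036 ± 0.03063 → (0.005, 0.067).
With 95% confidence, each one-unit increase in fertilizer application rate is associated with a change of between 0.005 and 0.067 tonnes/ha in crop yield.

(0.005, 0.067)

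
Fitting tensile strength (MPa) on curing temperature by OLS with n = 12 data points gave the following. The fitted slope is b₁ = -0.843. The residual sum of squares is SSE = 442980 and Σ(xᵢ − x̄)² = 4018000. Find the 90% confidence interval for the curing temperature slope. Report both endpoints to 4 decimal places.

(-1.0333, -0.6527)

MSE = SSE/(n − 2) = 442980/10 = 44298.
SE(b₁) = √(MSE/Sₓₓ) = √(44298/4018000) = 0.104999.
df = n − 2 = 10.
t* = t_{0.05, 10} = 1.812461.
Margin = t* × SE = 1.812461 × 0.104999 = 0.190307.
CI: -0.843 ± 0.190307 → (-1.0333, -0.6527).
With 90% confidence, each one-unit increase in curing temperature is associated with a change of between -1.0333 and -0.6527 MPa in tensile strength.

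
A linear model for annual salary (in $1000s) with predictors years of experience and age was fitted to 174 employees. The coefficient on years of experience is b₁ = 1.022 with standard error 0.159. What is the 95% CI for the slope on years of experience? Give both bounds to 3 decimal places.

df = n − k − 1 = 174 − 2 − 1 = 171.
t* = t_{0.025, 171} = 1.973934.
Margin = t* × SE = 1.973934 × 0.159 = 0.31386.
CI: 1.022 ± 0.31386 → (0.708, 1.336).
With 95% confidence, each one-unit increase in years of experience is associated with a change of between 0.708 and 1.336 $1000s in annual salary, holding the other predictors fixed.

(0.708, 1.336)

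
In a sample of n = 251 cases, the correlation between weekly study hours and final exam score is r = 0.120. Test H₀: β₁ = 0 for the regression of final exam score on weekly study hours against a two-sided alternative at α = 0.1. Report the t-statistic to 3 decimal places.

t = r·√(n − 2)/√(1 − r²) = 0.120·√249/√0.9856 = 1.907.
df = n − 2 = 249.
Two-sided p ≈ 0.0576, which is < 0.1, so reject H₀.
There is evidence of a linear association between weekly study hours and final exam score.

t = 1.907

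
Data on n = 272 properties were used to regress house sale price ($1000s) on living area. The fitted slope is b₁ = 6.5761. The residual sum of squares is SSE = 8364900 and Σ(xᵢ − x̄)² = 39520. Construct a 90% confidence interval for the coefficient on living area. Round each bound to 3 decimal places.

(5.115, 8.037)

MSE = SSE/(n − 2) = 8364900/270 = 30981.1.
SE(b₁) = √(MSE/Sₓₓ) = √(30981.1/39520) = 0.885401.
df = n − 2 = 270.
t* = t_{0.05, 270} = 1.650517.
Margin = t* × SE = 1.650517 × 0.885401 = 1.46137.
CI: 6.5761 ± 1.46137 → (5.115, 8.037).
With 90% confidence, each one-unit increase in living area is associated with a change of between 5.115 and 8.037 $1000s in house sale price.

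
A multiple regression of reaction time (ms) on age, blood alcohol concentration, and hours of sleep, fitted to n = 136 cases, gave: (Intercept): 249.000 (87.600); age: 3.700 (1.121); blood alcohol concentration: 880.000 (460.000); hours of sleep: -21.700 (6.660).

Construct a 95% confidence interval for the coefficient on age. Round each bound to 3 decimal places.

Read off: b = 3.700, SE = 1.121 for age.
df = n − k − 1 = 136 − 3 − 1 = 132.
t* = t_{0.025, 132} = 1.978099.
Margin = t* × SE = 1.978099 × 1.121 = 2.21745.
CI: 3.700 ± 2.21745 → (1.483, 5.917).

(1.483, 5.917)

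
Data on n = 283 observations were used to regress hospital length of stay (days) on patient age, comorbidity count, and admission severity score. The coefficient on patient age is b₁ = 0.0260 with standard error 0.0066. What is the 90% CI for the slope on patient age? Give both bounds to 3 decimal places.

(0.015, 0.037)

df = n − k − 1 = 283 − 3 − 1 = 279.
t* = t_{0.05, 279} = 1.650333.
Margin = t* × SE = 1.650333 × 0.0066 = 0.01089.
CI: 0.0260 ± 0.01089 → (0.015, 0.037).
With 90% confidence, each one-unit increase in patient age is associated with a change of between 0.015 and 0.037 days in hospital length of stay, holding the other predictors fixed.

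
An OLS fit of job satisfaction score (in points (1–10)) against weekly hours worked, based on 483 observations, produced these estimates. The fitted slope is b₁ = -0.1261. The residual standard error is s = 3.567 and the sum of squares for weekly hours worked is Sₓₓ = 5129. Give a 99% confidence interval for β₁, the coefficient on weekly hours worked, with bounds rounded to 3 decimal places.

SE(b₁) = s/√Sₓₓ = 3.567/√5129 = 0.0498066.
df = n − 2 = 481.
t* = t_{0.005, 481} = 2.586089.
Margin = t* × SE = 2.586089 × 0.0498066 = 0.12880.
CI: -0.1261 ± 0.12880 → (-0.255, 0.003).
With 99% confidence, each one-unit increase in weekly hours worked is associated with a change of between -0.255 and 0.003 points (1–10) in job satisfaction score.

(-0.255, 0.003)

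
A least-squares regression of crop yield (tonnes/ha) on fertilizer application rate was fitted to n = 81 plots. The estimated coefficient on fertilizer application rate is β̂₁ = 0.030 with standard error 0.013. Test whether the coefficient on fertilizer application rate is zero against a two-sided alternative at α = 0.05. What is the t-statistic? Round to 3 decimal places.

H₀: β₁ = 0 vs H₁: β₁ ≠ 0.
t = (β̂₁ − β₁⁰)/SE = 0.030 / 0.013 = 2.308.
df = n − 2 = 81 − 2 = 79.
Two-sided p ≈ 0.0236, which is < 0.05, so reject H₀.
There is evidence that fertilizer application rate is associated with crop yield.

t = 2.308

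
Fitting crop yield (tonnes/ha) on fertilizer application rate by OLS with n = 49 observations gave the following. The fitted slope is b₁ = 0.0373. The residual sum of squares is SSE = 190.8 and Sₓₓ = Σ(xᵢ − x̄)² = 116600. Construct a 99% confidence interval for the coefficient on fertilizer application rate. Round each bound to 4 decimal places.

(0.0215, 0.0531)

MSE = SSE/(n − 2) = 190.8/47 = 4.05957.
SE(b₁) = √(MSE/Sₓₓ) = √(4.05957/116600) = 0.00590053.
df = n − 2 = 47.
t* = t_{0.005, 47} = 2.684556.
Margin = t* × SE = 2.684556 × 0.00590053 = 0.015840.
CI: 0.0373 ± 0.015840 → (0.0215, 0.0531).
With 99% confidence, each one-unit increase in fertilizer application rate is associated with a change of between 0.0215 and 0.0531 tonnes/ha in crop yield.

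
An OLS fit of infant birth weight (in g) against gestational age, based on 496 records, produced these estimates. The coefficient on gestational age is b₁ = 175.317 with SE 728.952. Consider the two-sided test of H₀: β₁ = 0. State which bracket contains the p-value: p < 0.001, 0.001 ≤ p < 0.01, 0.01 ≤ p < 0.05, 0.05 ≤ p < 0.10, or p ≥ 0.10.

t = 175.317 / 728.952 = 0.241.
df = n − 2 = 496 − 2 = 494.
Two-sided p = 2·P(T_{494} > |t|) ≈ 0.8100.
So p ≥ 0.10.

p ≥ 0.10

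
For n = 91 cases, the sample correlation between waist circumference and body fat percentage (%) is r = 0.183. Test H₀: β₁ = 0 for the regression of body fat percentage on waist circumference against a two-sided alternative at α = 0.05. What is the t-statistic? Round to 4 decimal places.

t = r·√(n − 2)/√(1 − r²) = 0.183·√89/√0.966511 = 1.7561.
df = n − 2 = 89.
Two-sided p ≈ 0.0825, which is ≥ 0.05, so fail to reject H₀.
The data do not give significant evidence of a linear association between waist circumference and body fat percentage.

t = 1.7561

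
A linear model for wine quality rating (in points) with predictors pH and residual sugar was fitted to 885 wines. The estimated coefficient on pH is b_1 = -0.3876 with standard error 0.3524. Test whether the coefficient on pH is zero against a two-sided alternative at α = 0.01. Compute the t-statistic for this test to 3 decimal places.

H₀: β₁ = 0 vs H₁: β₁ ≠ 0.
t = (b_1 − β₁⁰)/SE = -0.3876 / 0.3524 = -1.100.
df = n − k − 1 = 885 − 2 − 1 = 882.
Two-sided p ≈ 0.2717, which is ≥ 0.01, so fail to reject H₀.
The data do not give significant evidence of an association between pH and wine quality rating, after adjusting for the other predictors.

t = -1.100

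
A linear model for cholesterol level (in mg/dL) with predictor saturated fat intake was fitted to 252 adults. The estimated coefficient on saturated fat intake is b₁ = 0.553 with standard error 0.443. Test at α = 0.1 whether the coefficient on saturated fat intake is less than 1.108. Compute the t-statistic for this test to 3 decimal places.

t = -1.253

H₀: β₁ = 1.108 vs H₁: β₁ < 1.108.
t = (b₁ − β₁⁰)/SE = (0.553 − 1.108) / 0.443 = -1.253.
df = n − 2 = 252 − 2 = 250.
One-sided p ≈ 0.1057, which is ≥ 0.1, so fail to reject H₀.
The data do not give significant evidence that the true slope on saturated fat intake is below 1.108 mg/dL per unit.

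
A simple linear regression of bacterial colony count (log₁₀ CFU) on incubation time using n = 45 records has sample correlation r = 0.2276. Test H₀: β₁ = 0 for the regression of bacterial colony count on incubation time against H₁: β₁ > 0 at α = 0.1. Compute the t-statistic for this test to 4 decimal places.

t = r·√(n − 2)/√(1 − r²) = 0.2276·√43/√0.948198 = 1.5327.
df = n − 2 = 43.
One-sided p ≈ 0.0663, which is < 0.1, so reject H₀.
There is evidence of a linear association between incubation time and bacterial colony count.

t = 1.5327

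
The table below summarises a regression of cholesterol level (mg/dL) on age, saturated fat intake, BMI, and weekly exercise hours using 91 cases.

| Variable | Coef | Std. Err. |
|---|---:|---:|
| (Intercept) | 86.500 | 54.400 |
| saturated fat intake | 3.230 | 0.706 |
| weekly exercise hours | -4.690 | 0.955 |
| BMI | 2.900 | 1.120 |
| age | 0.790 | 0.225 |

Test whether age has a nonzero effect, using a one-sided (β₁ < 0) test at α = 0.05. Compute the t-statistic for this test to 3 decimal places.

Read off: b = 0.790, SE = 0.225 for age.
H₀: β₁ = 0 vs H₁: β₁ < 0.
t = 0.790 / 0.225 = 3.511.
df = n − k − 1 = 91 − 4 − 1 = 86.
One-sided p ≈ 0.9996, which is ≥ 0.05, so fail to reject H₀.
The data do not give significant evidence that the true slope on age is negative, holding the other predictors fixed.

t = 3.511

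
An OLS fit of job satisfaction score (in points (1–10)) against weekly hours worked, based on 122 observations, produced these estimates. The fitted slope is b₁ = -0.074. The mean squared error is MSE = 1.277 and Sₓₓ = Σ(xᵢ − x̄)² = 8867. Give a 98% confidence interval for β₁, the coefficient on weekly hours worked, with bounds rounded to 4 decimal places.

SE(b₁) = √(MSE/Sₓₓ) = √(1.277/8867) = 0.0120007.
df = n − 2 = 120.
t* = t_{0.01, 120} = 2.357825.
Margin = t* × SE = 2.357825 × 0.0120007 = 0.028296.
CI: -0.074 ± 0.028296 → (-0.1023, -0.0457).
With 98% confidence, each one-unit increase in weekly hours worked is associated with a change of between -0.1023 and -0.0457 points (1–10) in job satisfaction score.

(-0.1023, -0.0457)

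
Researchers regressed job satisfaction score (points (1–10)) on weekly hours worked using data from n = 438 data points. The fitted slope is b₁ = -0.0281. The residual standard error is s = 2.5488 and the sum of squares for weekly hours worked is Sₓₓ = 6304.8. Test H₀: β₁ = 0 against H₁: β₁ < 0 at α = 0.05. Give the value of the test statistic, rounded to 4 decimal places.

t = -0.8754

SE(b₁) = s/√Sₓₓ = 2.5488/√6304.8 = 0.0320996.
t = -0.0281 / 0.0320996 = -0.8754.
df = n − 2 = 436.
One-sided p ≈ 0.1909, which is ≥ 0.05, so fail to reject H₀.
The data do not give significant evidence that the true slope on weekly hours worked is negative.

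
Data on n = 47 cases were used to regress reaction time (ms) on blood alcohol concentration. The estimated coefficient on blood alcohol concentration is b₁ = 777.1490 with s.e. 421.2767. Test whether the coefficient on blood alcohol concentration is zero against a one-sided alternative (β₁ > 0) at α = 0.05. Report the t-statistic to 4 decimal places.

t = 1.8447

H₀: β₁ = 0 vs H₁: β₁ > 0.
t = (b₁ − β₁⁰)/SE = 777.1490 / 421.2767 = 1.8447.
df = n − 2 = 47 − 2 = 45.
One-sided p ≈ 0.0358, which is < 0.05, so reject H₀.
There is evidence that the true slope on blood alcohol concentration is positive.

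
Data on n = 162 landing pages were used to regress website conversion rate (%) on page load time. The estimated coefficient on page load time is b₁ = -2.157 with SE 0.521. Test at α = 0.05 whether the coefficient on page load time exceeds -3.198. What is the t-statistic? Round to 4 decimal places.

H₀: β₁ = -3.198 vs H₁: β₁ > -3.198.
t = (b₁ − β₁⁰)/SE = (-2.157 − (-3.198)) / 0.521 = 1.9981.
df = n − 2 = 162 − 2 = 160.
One-sided p ≈ 0.0237, which is < 0.05, so reject H₀.
There is evidence that the true slope on page load time exceeds -3.198 % per unit.

t = 1.9981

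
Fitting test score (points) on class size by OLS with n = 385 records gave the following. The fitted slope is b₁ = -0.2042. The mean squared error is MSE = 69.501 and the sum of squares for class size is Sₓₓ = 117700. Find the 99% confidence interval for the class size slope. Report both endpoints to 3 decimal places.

(-0.267, -0.141)

SE(b₁) = √(MSE/Sₓₓ) = √(69.501/117700) = 0.0243001.
df = n − 2 = 383.
t* = t_{0.005, 383} = 2.588727.
Margin = t* × SE = 2.588727 × 0.0243001 = 0.06291.
CI: -0.2042 ± 0.06291 → (-0.267, -0.141).
With 99% confidence, each one-unit increase in class size is associated with a change of between -0.267 and -0.141 points in test score.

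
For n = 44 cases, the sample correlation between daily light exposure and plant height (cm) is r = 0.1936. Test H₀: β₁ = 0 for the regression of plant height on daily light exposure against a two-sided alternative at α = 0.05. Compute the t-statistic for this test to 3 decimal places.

t = r·√(n − 2)/√(1 − r²) = 0.1936·√42/√0.962519 = 1.279.
df = n − 2 = 42.
Two-sided p ≈ 0.2080, which is ≥ 0.05, so fail to reject H₀.
The data do not give significant evidence of a linear association between daily light exposure and plant height.

t = 1.279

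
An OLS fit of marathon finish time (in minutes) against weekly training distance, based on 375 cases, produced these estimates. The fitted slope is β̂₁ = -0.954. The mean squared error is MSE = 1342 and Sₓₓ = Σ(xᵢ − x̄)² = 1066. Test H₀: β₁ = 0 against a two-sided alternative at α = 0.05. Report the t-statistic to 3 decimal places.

t = -0.850

SE(β̂₁) = √(MSE/Sₓₓ) = √(1342/1066) = 1.12201.
t = -0.954 / 1.12201 = -0.850.
df = n − 2 = 373.
Two-sided p ≈ 0.3957, which is ≥ 0.05, so fail to reject H₀.
The data do not give significant evidence of an association between weekly training distance and marathon finish time.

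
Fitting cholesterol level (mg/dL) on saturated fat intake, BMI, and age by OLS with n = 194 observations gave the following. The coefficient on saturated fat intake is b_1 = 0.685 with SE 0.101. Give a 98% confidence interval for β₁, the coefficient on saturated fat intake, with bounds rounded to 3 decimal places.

df = n − k − 1 = 194 − 3 − 1 = 190.
t* = t_{0.01, 190} = 2.346134.
Margin = t* × SE = 2.346134 × 0.101 = 0.23696.
CI: 0.685 ± 0.23696 → (0.448, 0.922).
With 98% confidence, each one-unit increase in saturated fat intake is associated with a change of between 0.448 and 0.922 mg/dL in cholesterol level, holding the other predictors fixed.

(0.448, 0.922)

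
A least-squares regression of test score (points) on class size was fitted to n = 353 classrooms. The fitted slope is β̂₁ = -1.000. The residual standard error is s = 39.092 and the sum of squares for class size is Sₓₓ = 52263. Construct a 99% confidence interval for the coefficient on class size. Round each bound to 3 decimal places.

(-1.443, -0.557)

SE(β̂₁) = s/√Sₓₓ = 39.092/√52263 = 0.170998.
df = n − 2 = 351.
t* = t_{0.005, 351} = 2.589909.
Margin = t* × SE = 2.589909 × 0.170998 = 0.44287.
CI: -1.000 ± 0.44287 → (-1.443, -0.557).
With 99% confidence, each one-unit increase in class size is associated with a change of between -1.443 and -0.557 points in test score.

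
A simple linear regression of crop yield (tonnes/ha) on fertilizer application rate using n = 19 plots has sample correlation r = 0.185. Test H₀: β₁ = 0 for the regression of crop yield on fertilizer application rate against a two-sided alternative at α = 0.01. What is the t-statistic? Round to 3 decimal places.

t = 0.776

t = r·√(n − 2)/√(1 − r²) = 0.185·√17/√0.965775 = 0.776.
df = n − 2 = 17.
Two-sided p ≈ 0.4483, which is ≥ 0.01, so fail to reject H₀.
The data do not give significant evidence of a linear association between fertilizer application rate and crop yield.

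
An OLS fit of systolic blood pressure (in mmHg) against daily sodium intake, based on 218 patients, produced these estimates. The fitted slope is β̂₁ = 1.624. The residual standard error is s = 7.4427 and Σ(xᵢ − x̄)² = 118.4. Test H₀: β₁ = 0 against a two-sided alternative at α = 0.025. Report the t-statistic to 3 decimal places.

SE(β̂₁) = s/√Sₓₓ = 7.4427/√118.4 = 0.683998.
t = 1.624 / 0.683998 = 2.374.
df = n − 2 = 216.
Two-sided p ≈ 0.0185, which is < 0.025, so reject H₀.
There is evidence that daily sodium intake is associated with systolic blood pressure.

t = 2.374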